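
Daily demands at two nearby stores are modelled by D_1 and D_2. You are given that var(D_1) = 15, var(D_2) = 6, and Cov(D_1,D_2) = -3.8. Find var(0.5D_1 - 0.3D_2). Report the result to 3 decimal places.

5.430

var(0.5D_1 - 0.3D_2) = (0.5)²·var(D_1) + (-0.3)²·var(D_2) + 2·(0.5)·(-0.3)·Cov(D_1,D_2)
= 0.25·15 + 0.09·6 + -0.3·-3.8 = 5.43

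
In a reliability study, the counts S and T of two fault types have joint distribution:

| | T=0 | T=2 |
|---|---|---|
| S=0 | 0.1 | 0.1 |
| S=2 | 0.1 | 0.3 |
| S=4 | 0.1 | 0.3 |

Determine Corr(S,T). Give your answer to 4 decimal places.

E[S] = 2.4,  E[T] = 1.4
E[ST] = 3.6
cov(S,T) = E[ST] − E[S]E[T] = 3.6 − (2.4)(1.4) = 0.24
var(S) = 2.24,  var(T) = 0.84
ρ = 0.24 / √(2.24·0.84) ≈ 0.1750

0.1750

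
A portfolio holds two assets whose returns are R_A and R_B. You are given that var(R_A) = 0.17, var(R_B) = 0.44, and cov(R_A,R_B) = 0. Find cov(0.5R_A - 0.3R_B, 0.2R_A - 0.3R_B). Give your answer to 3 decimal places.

cov(0.5R_A - 0.3R_B, 0.2R_A - 0.3R_B) = (0.5)(0.2)var(R_A) + (-0.3)(-0.3)var(R_B) + [(0.5)(-0.3) + (-0.3)(0.2)]cov(R_A,R_B)
= 0.1·0.17 + 0.09·0.44 + -0.21·0 = 0.0566

0.057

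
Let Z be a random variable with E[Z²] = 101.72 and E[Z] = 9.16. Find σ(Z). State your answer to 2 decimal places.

4.22

V(Z) = 101.72 − (9.16)² = 17.8144
σ(Z) = √17.8144 ≈ 4.22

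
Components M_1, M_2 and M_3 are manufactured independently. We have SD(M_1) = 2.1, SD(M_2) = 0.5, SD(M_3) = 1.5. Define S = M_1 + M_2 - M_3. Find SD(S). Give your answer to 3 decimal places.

Var(M_1) = 4.41, Var(M_2) = 0.25, Var(M_3) = 2.25
By independence, Var(S) = (1)²Var(M_1) + (1)²Var(M_2) + (-1)²Var(M_3)
= (1)²·4.41 + (1)²·0.25 + (-1)²·2.25 = 6.91
SD(S) = √6.91 ≈ 2.629

2.629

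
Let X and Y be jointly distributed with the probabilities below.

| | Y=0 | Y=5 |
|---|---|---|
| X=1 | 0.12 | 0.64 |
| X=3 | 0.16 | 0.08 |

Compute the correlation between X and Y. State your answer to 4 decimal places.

E[X] = 1.48,  E[Y] = 3.6
E[XY] = 4.4
cov(X,Y) = E[XY] − E[X]E[Y] = 4.4 − (1.48)(3.6) = -0.928
var(X) = 0.7296,  var(Y) = 5.04
ρ = -0.928 / √(0.7296·5.04) ≈ -0.4839

-0.4839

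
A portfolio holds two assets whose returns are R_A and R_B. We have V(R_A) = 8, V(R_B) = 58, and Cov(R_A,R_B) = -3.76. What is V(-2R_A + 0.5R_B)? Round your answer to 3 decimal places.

54.020

V(-2R_A + 0.5R_B) = (-2)²·V(R_A) + (0.5)²·V(R_B) + 2·(-2)·(0.5)·Cov(R_A,R_B)
= 4·8 + 0.25·58 + -2·-3.76 = 54.02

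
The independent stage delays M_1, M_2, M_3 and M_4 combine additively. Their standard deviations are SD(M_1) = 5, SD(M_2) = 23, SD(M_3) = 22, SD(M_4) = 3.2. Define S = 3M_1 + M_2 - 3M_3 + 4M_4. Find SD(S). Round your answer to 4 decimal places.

72.6212

Var(M_1) = 25, Var(M_2) = 529, Var(M_3) = 484, Var(M_4) = 10.24
By independence, Var(S) = (3)²Var(M_1) + (1)²Var(M_2) + (-3)²Var(M_3) + (4)²Var(M_4)
= (3)²·25 + (1)²·529 + (-3)²·484 + (4)²·10.24 = 5273.84
SD(S) = √5273.84 ≈ 72.6212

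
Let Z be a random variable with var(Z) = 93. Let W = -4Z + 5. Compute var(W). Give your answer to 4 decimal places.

var(-4Z + 5) = (-4)²·var(Z) = 16·93 = 1488

1488.0000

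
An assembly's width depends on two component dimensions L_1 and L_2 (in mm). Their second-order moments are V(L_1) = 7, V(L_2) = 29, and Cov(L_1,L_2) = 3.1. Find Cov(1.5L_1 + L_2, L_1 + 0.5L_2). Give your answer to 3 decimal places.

30.425

Cov(1.5L_1 + L_2, L_1 + 0.5L_2) = (1.5)(1)V(L_1) + (1)(0.5)V(L_2) + [(1.5)(0.5) + (1)(1)]Cov(L_1,L_2)
= 1.5·7 + 0.5·29 + 1.75·3.1 = 30.425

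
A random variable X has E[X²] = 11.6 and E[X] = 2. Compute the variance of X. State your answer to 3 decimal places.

Var(X) = 11.6 − (2)² = 7.6

7.600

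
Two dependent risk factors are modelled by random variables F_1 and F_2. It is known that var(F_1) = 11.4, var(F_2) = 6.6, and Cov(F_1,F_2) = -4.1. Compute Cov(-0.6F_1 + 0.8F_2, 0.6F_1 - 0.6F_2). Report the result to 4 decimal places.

Cov(-0.6F_1 + 0.8F_2, 0.6F_1 - 0.6F_2) = (-0.6)(0.6)var(F_1) + (0.8)(-0.6)var(F_2) + [(-0.6)(-0.6) + (0.8)(0.6)]Cov(F_1,F_2)
= -0.36·11.4 + -0.48·6.6 + 0.84·-4.1 = -10.716

-10.7160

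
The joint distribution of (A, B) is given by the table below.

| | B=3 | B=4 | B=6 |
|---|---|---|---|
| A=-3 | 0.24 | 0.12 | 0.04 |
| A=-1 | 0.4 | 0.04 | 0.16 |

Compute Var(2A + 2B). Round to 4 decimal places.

E[A] = -1.8,  E[B] = 3.76,  E[AB] = -6.64
Var(A) = 4.2 − (-1.8)² = 0.96;  Var(B) = 15.52 − (3.76)² = 1.3824
cov(A,B) = -6.64 − (-1.8)(3.76) = 0.128
Var(2A + 2B) = (2)²·0.96 + (2)²·1.3824 + 2·(2)·(2)·0.128 = 10.3936

10.3936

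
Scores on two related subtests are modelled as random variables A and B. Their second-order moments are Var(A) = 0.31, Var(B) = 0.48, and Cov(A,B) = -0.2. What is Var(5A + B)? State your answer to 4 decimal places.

Var(5A + B) = (5)²·Var(A) + (1)²·Var(B) + 2·(5)·(1)·Cov(A,B)
= 25·0.31 + 1·0.48 + 10·-0.2 = 6.23

6.2300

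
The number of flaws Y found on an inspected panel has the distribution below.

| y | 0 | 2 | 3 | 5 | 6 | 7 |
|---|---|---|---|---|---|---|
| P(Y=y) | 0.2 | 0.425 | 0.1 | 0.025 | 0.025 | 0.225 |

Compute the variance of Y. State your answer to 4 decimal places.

E[Y] = (0)(0.2) + (2)(0.425) + (3)(0.1) + (5)(0.025) + (6)(0.025) + (7)(0.225) = 3
E[Y²] = (0)²(0.2) + (2)²(0.425) + (3)²(0.1) + (5)²(0.025) + (6)²(0.025) + (7)²(0.225) = 15.15
var(Y) = E[Y²] − (E[Y])² = 15.15 − (3)² = 6.15

6.1500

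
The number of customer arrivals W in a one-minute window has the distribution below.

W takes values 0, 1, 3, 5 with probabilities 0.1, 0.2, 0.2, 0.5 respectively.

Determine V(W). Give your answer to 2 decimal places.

3.61

E[W] = (0)(0.1) + (1)(0.2) + (3)(0.2) + (5)(0.5) = 3.3
E[W²] = (0)²(0.1) + (1)²(0.2) + (3)²(0.2) + (5)²(0.5) = 14.5
V(W) = E[W²] − (E[W])² = 14.5 − (3.3)² = 3.61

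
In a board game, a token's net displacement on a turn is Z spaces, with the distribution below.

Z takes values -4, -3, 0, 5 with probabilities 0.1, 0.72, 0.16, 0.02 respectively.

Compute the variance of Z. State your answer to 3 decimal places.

E[Z] = (-4)(0.1) + (-3)(0.72) + (0)(0.16) + (5)(0.02) = -2.46
E[Z²] = (-4)²(0.1) + (-3)²(0.72) + (0)²(0.16) + (5)²(0.02) = 8.58
var(Z) = E[Z²] − (E[Z])² = 8.58 − (-2.46)² = 2.5284

2.528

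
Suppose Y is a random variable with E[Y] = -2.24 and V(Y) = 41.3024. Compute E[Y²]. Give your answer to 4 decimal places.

E[Y²] = V(Y) + (E[Y])² = 41.3024 + (-2.24)² = 46.32

46.3200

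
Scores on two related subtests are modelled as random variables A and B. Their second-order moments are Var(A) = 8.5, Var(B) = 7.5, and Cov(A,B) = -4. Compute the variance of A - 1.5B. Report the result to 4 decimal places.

37.3750

Var(A - 1.5B) = (1)²·Var(A) + (-1.5)²·Var(B) + 2·(1)·(-1.5)·Cov(A,B)
= 1·8.5 + 2.25·7.5 + -3·-4 = 37.375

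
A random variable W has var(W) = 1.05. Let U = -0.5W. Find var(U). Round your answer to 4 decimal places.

0.2625

var(-0.5W) = (-0.5)²·var(W) = 0.25·1.05 = 0.2625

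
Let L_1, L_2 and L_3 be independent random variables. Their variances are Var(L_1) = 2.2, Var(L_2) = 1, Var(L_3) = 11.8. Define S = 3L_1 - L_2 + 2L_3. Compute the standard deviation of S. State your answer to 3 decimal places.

By independence, Var(S) = (3)²Var(L_1) + (-1)²Var(L_2) + (2)²Var(L_3)
= (3)²·2.2 + (-1)²·1 + (2)²·11.8 = 68
σ(S) = √68 ≈ 8.246

8.246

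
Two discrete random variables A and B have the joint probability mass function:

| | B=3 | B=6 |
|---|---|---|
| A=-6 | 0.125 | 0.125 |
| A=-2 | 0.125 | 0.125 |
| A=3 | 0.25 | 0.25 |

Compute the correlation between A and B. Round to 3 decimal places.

E[A] = -0.5,  E[B] = 4.5
E[AB] = -2.25
cov(A,B) = E[AB] − E[A]E[B] = -2.25 − (-0.5)(4.5) = 0
Var(A) = 14.25,  Var(B) = 2.25
ρ = 0 / √(14.25·2.25) ≈ 0.000

0.000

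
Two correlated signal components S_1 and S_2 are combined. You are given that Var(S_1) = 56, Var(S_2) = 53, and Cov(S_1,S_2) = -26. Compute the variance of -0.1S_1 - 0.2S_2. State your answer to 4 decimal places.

Var(-0.1S_1 - 0.2S_2) = (-0.1)²·Var(S_1) + (-0.2)²·Var(S_2) + 2·(-0.1)·(-0.2)·Cov(S_1,S_2)
= 0.01·56 + 0.04·53 + 0.04·-26 = 1.64

1.6400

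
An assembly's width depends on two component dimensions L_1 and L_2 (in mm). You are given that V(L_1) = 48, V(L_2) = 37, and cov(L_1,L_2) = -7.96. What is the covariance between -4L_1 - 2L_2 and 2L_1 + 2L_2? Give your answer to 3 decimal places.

cov(-4L_1 - 2L_2, 2L_1 + 2L_2) = (-4)(2)V(L_1) + (-2)(2)V(L_2) + [(-4)(2) + (-2)(2)]cov(L_1,L_2)
= -8·48 + -4·37 + -12·-7.96 = -436.48

-436.480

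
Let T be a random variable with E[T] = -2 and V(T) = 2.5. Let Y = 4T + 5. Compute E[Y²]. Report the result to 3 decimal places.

E[4T + 5] = 4·-2 + 5 = -3
V(4T + 5) = (4)²·2.5 = 40
E[Y²] = V(Y) + (E[Y])² = 40 + (-3)² = 49

49.000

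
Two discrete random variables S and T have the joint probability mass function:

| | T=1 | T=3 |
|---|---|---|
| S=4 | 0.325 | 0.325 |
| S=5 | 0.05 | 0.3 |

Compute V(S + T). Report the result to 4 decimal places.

E[S] = 4.35,  E[T] = 2.25,  E[ST] = 9.95
V(S) = 19.15 − (4.35)² = 0.2275;  V(T) = 6 − (2.25)² = 0.9375
cov(S,T) = 9.95 − (4.35)(2.25) = 0.1625
V(S + T) = (1)²·0.2275 + (1)²·0.9375 + 2·(1)·(1)·0.1625 = 1.49

1.4900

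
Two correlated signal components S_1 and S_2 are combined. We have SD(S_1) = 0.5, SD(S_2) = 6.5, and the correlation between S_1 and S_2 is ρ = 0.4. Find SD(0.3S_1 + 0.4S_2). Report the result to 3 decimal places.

2.664

Var(S_1) = (0.5)² = 0.25;  Var(S_2) = (6.5)² = 42.25
Cov(S_1,S_2) = ρ·SD(S_1)·SD(S_2) = 0.4·0.5·6.5 = 1.3
Var(0.3S_1 + 0.4S_2) = (0.3)²·Var(S_1) + (0.4)²·Var(S_2) + 2·(0.3)·(0.4)·Cov(S_1,S_2)
= 0.09·0.25 + 0.16·42.25 + 0.24·1.3 = 7.0945
SD(0.3S_1 + 0.4S_2) = √7.0945 ≈ 2.664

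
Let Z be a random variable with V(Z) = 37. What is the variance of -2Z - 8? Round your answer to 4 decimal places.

148.0000

V(-2Z - 8) = (-2)²·V(Z) = 4·37 = 148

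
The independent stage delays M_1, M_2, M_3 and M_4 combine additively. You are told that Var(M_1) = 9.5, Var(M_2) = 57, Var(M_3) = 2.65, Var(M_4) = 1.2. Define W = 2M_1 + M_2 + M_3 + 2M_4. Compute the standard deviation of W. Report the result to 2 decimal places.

By independence, Var(W) = (2)²Var(M_1) + (1)²Var(M_2) + (1)²Var(M_3) + (2)²Var(M_4)
= (2)²·9.5 + (1)²·57 + (1)²·2.65 + (2)²·1.2 = 102.45
σ(W) = √102.45 ≈ 10.12

10.12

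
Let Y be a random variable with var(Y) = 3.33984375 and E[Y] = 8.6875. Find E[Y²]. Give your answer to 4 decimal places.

E[Y²] = var(Y) + (E[Y])² = 3.33984375 + (8.6875)² = 78.8125

78.8125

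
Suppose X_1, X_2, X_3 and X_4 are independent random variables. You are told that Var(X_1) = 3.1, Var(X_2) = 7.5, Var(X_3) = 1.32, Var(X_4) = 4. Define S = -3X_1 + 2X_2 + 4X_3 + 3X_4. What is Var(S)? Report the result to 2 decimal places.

115.02

By independence, Var(S) = (-3)²Var(X_1) + (2)²Var(X_2) + (4)²Var(X_3) + (3)²Var(X_4)
= (-3)²·3.1 + (2)²·7.5 + (4)²·1.32 + (3)²·4 = 115.02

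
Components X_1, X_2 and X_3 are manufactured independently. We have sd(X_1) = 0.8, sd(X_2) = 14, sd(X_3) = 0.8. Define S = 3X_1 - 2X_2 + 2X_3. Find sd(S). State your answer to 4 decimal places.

28.1482

Var(X_1) = 0.64, Var(X_2) = 196, Var(X_3) = 0.64
By independence, Var(S) = (3)²Var(X_1) + (-2)²Var(X_2) + (2)²Var(X_3)
= (3)²·0.64 + (-2)²·196 + (2)²·0.64 = 792.32
sd(S) = √792.32 ≈ 28.1482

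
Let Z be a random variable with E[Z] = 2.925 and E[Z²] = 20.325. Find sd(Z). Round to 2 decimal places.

3.43

var(Z) = 20.325 − (2.925)² = 11.769375
sd(Z) = √11.769375 ≈ 3.43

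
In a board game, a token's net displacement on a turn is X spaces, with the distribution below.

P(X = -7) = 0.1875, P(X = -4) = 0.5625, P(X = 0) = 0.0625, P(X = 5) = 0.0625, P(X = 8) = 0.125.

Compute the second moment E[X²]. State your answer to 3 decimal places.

E[X²] = (-7)²(0.1875) + (-4)²(0.5625) + (0)²(0.0625) + (5)²(0.0625) + (8)²(0.125) = 27.75

27.750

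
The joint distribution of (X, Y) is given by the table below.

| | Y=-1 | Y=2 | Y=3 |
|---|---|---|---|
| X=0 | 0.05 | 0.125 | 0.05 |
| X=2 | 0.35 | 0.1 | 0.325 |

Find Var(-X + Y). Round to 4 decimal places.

E[X] = 1.55,  E[Y] = 1.175,  E[XY] = 1.65
Var(X) = 3.1 − (1.55)² = 0.6975;  Var(Y) = 4.675 − (1.175)² = 3.294375
Cov(X,Y) = 1.65 − (1.55)(1.175) = -0.17125
Var(-X + Y) = (-1)²·0.6975 + (1)²·3.294375 + 2·(-1)·(1)·-0.17125 = 4.334375

4.3344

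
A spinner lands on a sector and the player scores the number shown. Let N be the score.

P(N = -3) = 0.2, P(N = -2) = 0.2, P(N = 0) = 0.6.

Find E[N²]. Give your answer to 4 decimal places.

E[N²] = (-3)²(0.2) + (-2)²(0.2) + (0)²(0.6) = 2.6

2.6000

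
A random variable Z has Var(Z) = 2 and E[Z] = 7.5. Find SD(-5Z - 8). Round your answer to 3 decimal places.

Var(-5Z - 8) = (-5)²·2 = 50
SD(-5Z - 8) = √50 ≈ 7.071

7.071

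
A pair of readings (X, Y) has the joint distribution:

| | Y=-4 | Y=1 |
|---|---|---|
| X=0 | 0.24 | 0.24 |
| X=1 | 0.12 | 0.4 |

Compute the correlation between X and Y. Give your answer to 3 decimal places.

E[X] = 0.52,  E[Y] = -0.8
E[XY] = -0.08
Cov(X,Y) = E[XY] − E[X]E[Y] = -0.08 − (0.52)(-0.8) = 0.336
Var(X) = 0.2496,  Var(Y) = 5.76
ρ = 0.336 / √(0.2496·5.76) ≈ 0.280

0.280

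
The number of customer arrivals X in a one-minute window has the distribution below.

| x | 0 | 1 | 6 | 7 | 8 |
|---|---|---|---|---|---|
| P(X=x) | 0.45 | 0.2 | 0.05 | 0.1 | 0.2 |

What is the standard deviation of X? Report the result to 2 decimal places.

3.44

E[X] = (0)(0.45) + (1)(0.2) + (6)(0.05) + (7)(0.1) + (8)(0.2) = 2.8
E[X²] = (0)²(0.45) + (1)²(0.2) + (6)²(0.05) + (7)²(0.1) + (8)²(0.2) = 19.7
V(X) = E[X²] − (E[X])² = 19.7 − (2.8)² = 11.86
SD(X) = √11.86 ≈ 3.44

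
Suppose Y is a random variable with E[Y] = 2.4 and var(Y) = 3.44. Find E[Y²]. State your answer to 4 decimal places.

E[Y²] = var(Y) + (E[Y])² = 3.44 + (2.4)² = 9.2

9.2000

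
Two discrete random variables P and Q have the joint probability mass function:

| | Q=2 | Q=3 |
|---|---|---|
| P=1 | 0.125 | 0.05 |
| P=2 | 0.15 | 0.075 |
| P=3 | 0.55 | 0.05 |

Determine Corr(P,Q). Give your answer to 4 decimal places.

E[P] = 2.425,  E[Q] = 2.175
E[PQ] = 5.2
Cov(P,Q) = E[PQ] − E[P]E[Q] = 5.2 − (2.425)(2.175) = -0.074375
V(P) = 0.594375,  V(Q) = 0.144375
ρ = -0.074375 / √(0.594375·0.144375) ≈ -0.2539

-0.2539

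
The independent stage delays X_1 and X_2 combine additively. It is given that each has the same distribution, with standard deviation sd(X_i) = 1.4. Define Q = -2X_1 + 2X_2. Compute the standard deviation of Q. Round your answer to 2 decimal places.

Var(X_i) = (1.4)² = 1.96
By independence, Var(Q) = (-2)²Var(X_1) + (2)²Var(X_2)
= (-2)²·1.96 + (2)²·1.96 = 15.68
sd(Q) = √15.68 ≈ 3.96

3.96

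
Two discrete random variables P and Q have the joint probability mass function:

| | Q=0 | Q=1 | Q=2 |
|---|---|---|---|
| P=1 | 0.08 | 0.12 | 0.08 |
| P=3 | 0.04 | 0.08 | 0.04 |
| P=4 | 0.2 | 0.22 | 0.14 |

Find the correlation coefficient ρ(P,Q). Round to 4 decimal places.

-0.0610

E[P] = 3,  E[Q] = 0.94
E[PQ] = 2.76
Cov(P,Q) = E[PQ] − E[P]E[Q] = 2.76 − (3)(0.94) = -0.06
Var(P) = 1.68,  Var(Q) = 0.5764
ρ = -0.06 / √(1.68·0.5764) ≈ -0.0610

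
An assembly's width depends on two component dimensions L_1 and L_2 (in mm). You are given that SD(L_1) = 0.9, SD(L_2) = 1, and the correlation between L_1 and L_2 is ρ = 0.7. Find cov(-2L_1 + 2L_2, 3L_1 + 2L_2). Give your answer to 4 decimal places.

V(L_1) = (0.9)² = 0.81;  V(L_2) = (1)² = 1
cov(L_1,L_2) = ρ·SD(L_1)·SD(L_2) = 0.7·0.9·1 = 0.63
cov(-2L_1 + 2L_2, 3L_1 + 2L_2) = (-2)(3)V(L_1) + (2)(2)V(L_2) + [(-2)(2) + (2)(3)]cov(L_1,L_2)
= -6·0.81 + 4·1 + 2·0.63 = 0.4

0.4000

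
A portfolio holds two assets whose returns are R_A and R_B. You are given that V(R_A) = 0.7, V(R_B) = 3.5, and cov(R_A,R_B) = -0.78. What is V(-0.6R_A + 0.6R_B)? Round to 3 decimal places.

2.074

V(-0.6R_A + 0.6R_B) = (-0.6)²·V(R_A) + (0.6)²·V(R_B) + 2·(-0.6)·(0.6)·cov(R_A,R_B)
= 0.36·0.7 + 0.36·3.5 + -0.72·-0.78 = 2.0736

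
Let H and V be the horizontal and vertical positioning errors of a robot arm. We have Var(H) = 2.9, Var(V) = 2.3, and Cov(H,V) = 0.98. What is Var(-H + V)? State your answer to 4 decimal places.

3.2400

Var(-H + V) = (-1)²·Var(H) + (1)²·Var(V) + 2·(-1)·(1)·Cov(H,V)
= 1·2.9 + 1·2.3 + -2·0.98 = 3.24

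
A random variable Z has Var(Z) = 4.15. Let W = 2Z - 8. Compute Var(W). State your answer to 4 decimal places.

Var(2Z - 8) = (2)²·Var(Z) = 4·4.15 = 16.6

16.6000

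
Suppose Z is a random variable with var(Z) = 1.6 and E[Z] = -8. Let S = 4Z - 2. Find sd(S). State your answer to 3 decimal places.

5.060

var(4Z - 2) = (4)²·1.6 = 25.6
sd(S) = √25.6 ≈ 5.060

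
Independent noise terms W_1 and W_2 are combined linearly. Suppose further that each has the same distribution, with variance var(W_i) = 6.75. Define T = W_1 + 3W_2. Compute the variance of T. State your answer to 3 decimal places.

By independence, var(T) = (1)²var(W_1) + (3)²var(W_2)
= (1)²·6.75 + (3)²·6.75 = 67.5

67.500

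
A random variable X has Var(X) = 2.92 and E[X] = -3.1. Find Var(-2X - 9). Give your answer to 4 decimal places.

Var(-2X - 9) = (-2)²·Var(X) = 4·2.92 = 11.68

11.6800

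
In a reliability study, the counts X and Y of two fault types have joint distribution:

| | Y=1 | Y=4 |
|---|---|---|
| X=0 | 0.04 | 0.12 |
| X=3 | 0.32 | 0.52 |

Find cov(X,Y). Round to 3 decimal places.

E[X] = 2.52,  E[Y] = 2.92
E[XY] = 7.2
cov(X,Y) = E[XY] − E[X]E[Y] = 7.2 − (2.52)(2.92) = -0.1584

-0.158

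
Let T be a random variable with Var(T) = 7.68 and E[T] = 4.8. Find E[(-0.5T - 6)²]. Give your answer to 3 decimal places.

E[-0.5T - 6] = -0.5·4.8 − 6 = -8.4
Var(-0.5T - 6) = (-0.5)²·7.68 = 1.92
E[(-0.5T - 6)²] = Var((-0.5T - 6)) + (E[(-0.5T - 6)])² = 1.92 + (-8.4)² = 72.48

72.480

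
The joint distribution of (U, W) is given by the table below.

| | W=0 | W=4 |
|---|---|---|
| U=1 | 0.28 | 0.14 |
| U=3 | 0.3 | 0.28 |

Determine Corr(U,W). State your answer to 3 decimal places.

0.149

E[U] = 2.16,  E[W] = 1.68
E[UW] = 3.92
Cov(U,W) = E[UW] − E[U]E[W] = 3.92 − (2.16)(1.68) = 0.2912
Var(U) = 0.9744,  Var(W) = 3.8976
ρ = 0.2912 / √(0.9744·3.8976) ≈ 0.149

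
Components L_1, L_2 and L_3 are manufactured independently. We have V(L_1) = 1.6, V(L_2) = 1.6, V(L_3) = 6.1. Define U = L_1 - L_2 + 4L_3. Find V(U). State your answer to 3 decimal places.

100.800

By independence, V(U) = (1)²V(L_1) + (-1)²V(L_2) + (4)²V(L_3)
= (1)²·1.6 + (-1)²·1.6 + (4)²·6.1 = 100.8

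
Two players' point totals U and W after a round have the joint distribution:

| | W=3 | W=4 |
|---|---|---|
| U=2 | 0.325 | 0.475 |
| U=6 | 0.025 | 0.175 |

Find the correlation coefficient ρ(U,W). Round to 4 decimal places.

E[U] = 2.8,  E[W] = 3.65
E[UW] = 10.4
cov(U,W) = E[UW] − E[U]E[W] = 10.4 − (2.8)(3.65) = 0.18
V(U) = 2.56,  V(W) = 0.2275
ρ = 0.18 / √(2.56·0.2275) ≈ 0.2359

0.2359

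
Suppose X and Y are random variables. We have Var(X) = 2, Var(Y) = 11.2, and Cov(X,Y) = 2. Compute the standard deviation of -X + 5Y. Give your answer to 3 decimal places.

16.186

Var(-X + 5Y) = (-1)²·Var(X) + (5)²·Var(Y) + 2·(-1)·(5)·Cov(X,Y)
= 1·2 + 25·11.2 + -10·2 = 262
SD(-X + 5Y) = √262 ≈ 16.186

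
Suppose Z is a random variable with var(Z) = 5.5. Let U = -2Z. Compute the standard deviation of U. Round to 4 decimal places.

4.6904

var(-2Z) = (-2)²·5.5 = 22
σ(U) = √22 ≈ 4.6904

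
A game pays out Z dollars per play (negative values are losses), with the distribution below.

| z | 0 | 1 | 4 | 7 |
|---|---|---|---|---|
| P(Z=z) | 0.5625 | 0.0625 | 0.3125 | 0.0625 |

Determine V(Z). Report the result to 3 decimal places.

E[Z] = (0)(0.5625) + (1)(0.0625) + (4)(0.3125) + (7)(0.0625) = 1.75
E[Z²] = (0)²(0.5625) + (1)²(0.0625) + (4)²(0.3125) + (7)²(0.0625) = 8.125
V(Z) = E[Z²] − (E[Z])² = 8.125 − (1.75)² = 5.0625

5.063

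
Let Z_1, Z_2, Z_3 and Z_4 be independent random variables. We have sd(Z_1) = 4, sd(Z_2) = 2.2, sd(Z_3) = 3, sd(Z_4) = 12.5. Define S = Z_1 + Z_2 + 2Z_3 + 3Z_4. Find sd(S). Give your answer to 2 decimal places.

Var(Z_1) = 16, Var(Z_2) = 4.84, Var(Z_3) = 9, Var(Z_4) = 156.25
By independence, Var(S) = (1)²Var(Z_1) + (1)²Var(Z_2) + (2)²Var(Z_3) + (3)²Var(Z_4)
= (1)²·16 + (1)²·4.84 + (2)²·9 + (3)²·156.25 = 1463.09
sd(S) = √1463.09 ≈ 38.25

38.25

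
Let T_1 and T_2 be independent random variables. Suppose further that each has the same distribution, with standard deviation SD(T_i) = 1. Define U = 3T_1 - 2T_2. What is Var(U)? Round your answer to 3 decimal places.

13.000

Var(T_i) = (1)² = 1
By independence, Var(U) = (3)²Var(T_1) + (-2)²Var(T_2)
= (3)²·1 + (-2)²·1 = 13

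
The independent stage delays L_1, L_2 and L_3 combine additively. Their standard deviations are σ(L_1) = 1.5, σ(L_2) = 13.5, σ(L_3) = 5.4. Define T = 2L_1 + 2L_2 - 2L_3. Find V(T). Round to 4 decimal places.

854.6400

V(L_1) = 2.25, V(L_2) = 182.25, V(L_3) = 29.16
By independence, V(T) = (2)²V(L_1) + (2)²V(L_2) + (-2)²V(L_3)
= (2)²·2.25 + (2)²·182.25 + (-2)²·29.16 = 854.64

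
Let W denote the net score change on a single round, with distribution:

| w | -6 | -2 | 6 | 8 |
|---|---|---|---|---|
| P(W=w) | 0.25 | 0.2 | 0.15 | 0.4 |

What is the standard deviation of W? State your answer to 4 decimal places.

5.9967

E[W] = (-6)(0.25) + (-2)(0.2) + (6)(0.15) + (8)(0.4) = 2.2
E[W²] = (-6)²(0.25) + (-2)²(0.2) + (6)²(0.15) + (8)²(0.4) = 40.8
Var(W) = E[W²] − (E[W])² = 40.8 − (2.2)² = 35.96
SD(W) = √35.96 ≈ 5.9967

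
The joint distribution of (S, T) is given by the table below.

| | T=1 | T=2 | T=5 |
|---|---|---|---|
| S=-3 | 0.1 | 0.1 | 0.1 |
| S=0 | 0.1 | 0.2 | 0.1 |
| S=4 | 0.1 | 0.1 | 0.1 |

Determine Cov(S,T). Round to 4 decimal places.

0.0200

E[S] = 0.3,  E[T] = 2.6
E[ST] = 0.8
Cov(S,T) = E[ST] − E[S]E[T] = 0.8 − (0.3)(2.6) = 0.02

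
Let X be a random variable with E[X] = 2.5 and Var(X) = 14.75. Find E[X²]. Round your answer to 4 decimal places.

21.0000

E[X²] = Var(X) + (E[X])² = 14.75 + (2.5)² = 21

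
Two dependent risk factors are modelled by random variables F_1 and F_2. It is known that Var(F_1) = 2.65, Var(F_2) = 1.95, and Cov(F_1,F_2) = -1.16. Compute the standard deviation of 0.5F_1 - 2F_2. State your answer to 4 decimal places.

3.2837

Var(0.5F_1 - 2F_2) = (0.5)²·Var(F_1) + (-2)²·Var(F_2) + 2·(0.5)·(-2)·Cov(F_1,F_2)
= 0.25·2.65 + 4·1.95 + -2·-1.16 = 10.7825
SD(0.5F_1 - 2F_2) = √10.7825 ≈ 3.2837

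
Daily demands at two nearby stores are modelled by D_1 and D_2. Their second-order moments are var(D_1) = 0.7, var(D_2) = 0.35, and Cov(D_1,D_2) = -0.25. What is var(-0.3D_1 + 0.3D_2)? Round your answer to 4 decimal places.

0.1395

var(-0.3D_1 + 0.3D_2) = (-0.3)²·var(D_1) + (0.3)²·var(D_2) + 2·(-0.3)·(0.3)·Cov(D_1,D_2)
= 0.09·0.7 + 0.09·0.35 + -0.18·-0.25 = 0.1395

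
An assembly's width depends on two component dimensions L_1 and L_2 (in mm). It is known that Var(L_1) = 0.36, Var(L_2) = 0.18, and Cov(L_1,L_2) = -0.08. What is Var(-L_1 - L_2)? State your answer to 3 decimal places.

Var(-L_1 - L_2) = (-1)²·Var(L_1) + (-1)²·Var(L_2) + 2·(-1)·(-1)·Cov(L_1,L_2)
= 1·0.36 + 1·0.18 + 2·-0.08 = 0.38

0.380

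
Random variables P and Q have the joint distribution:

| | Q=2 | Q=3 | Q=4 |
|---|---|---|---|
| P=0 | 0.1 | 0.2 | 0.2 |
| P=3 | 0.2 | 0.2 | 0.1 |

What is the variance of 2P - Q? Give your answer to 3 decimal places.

10.800

E[P] = 1.5,  E[Q] = 3,  E[PQ] = 4.2
Var(P) = 4.5 − (1.5)² = 2.25;  Var(Q) = 9.6 − (3)² = 0.6
cov(P,Q) = 4.2 − (1.5)(3) = -0.3
Var(2P - Q) = (2)²·2.25 + (-1)²·0.6 + 2·(2)·(-1)·-0.3 = 10.8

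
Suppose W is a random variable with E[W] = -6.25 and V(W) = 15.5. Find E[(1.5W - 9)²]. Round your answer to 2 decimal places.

372.52

E[1.5W - 9] = 1.5·-6.25 − 9 = -18.375
V(1.5W - 9) = (1.5)²·15.5 = 34.875
E[(1.5W - 9)²] = V((1.5W - 9)) + (E[(1.5W - 9)])² = 34.875 + (-18.375)² = 372.515625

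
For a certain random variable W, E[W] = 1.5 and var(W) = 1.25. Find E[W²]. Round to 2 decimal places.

E[W²] = var(W) + (E[W])² = 1.25 + (1.5)² = 3.5

3.50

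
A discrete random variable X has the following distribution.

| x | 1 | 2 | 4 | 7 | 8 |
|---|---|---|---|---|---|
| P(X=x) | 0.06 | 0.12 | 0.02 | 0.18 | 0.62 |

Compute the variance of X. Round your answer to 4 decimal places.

5.8000

E[X] = (1)(0.06) + (2)(0.12) + (4)(0.02) + (7)(0.18) + (8)(0.62) = 6.6
E[X²] = (1)²(0.06) + (2)²(0.12) + (4)²(0.02) + (7)²(0.18) + (8)²(0.62) = 49.36
var(X) = E[X²] − (E[X])² = 49.36 − (6.6)² = 5.8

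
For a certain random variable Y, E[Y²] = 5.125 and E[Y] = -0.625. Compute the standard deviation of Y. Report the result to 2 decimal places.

Var(Y) = 5.125 − (-0.625)² = 4.734375
σ(Y) = √4.734375 ≈ 2.18

2.18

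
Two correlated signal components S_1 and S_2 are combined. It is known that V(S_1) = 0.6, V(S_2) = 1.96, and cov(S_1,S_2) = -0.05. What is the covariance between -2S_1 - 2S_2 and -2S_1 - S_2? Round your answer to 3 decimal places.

6.020

cov(-2S_1 - 2S_2, -2S_1 - S_2) = (-2)(-2)V(S_1) + (-2)(-1)V(S_2) + [(-2)(-1) + (-2)(-2)]cov(S_1,S_2)
= 4·0.6 + 2·1.96 + 6·-0.05 = 6.02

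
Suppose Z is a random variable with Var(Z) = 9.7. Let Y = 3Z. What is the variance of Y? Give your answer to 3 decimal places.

Var(3Z) = (3)²·Var(Z) = 9·9.7 = 87.3

87.300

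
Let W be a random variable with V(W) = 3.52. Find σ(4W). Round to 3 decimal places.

7.505

V(4W) = (4)²·3.52 = 56.32
σ(4W) = √56.32 ≈ 7.505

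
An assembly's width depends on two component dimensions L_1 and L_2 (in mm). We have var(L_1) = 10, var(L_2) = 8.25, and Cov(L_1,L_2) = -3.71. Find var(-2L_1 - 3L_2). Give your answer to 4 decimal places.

69.7300

var(-2L_1 - 3L_2) = (-2)²·var(L_1) + (-3)²·var(L_2) + 2·(-2)·(-3)·Cov(L_1,L_2)
= 4·10 + 9·8.25 + 12·-3.71 = 69.73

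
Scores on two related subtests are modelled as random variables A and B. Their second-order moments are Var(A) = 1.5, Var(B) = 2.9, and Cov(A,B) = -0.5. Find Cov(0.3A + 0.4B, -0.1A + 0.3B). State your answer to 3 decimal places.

0.278

Cov(0.3A + 0.4B, -0.1A + 0.3B) = (0.3)(-0.1)Var(A) + (0.4)(0.3)Var(B) + [(0.3)(0.3) + (0.4)(-0.1)]Cov(A,B)
= -0.03·1.5 + 0.12·2.9 + 0.05·-0.5 = 0.278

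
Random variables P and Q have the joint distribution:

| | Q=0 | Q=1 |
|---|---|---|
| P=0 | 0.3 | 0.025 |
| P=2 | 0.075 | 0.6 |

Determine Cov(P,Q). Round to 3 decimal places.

0.356

E[P] = 1.35,  E[Q] = 0.625
E[PQ] = 1.2
Cov(P,Q) = E[PQ] − E[P]E[Q] = 1.2 − (1.35)(0.625) = 0.35625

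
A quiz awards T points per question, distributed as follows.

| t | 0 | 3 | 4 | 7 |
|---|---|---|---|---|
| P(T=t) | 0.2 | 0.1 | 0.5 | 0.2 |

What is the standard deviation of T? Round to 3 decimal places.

2.238

E[T] = (0)(0.2) + (3)(0.1) + (4)(0.5) + (7)(0.2) = 3.7
E[T²] = (0)²(0.2) + (3)²(0.1) + (4)²(0.5) + (7)²(0.2) = 18.7
Var(T) = E[T²] − (E[T])² = 18.7 − (3.7)² = 5.01
SD(T) = √5.01 ≈ 2.238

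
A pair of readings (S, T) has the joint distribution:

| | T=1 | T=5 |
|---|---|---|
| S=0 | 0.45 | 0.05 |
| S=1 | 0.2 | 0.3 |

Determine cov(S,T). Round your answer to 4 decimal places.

0.5000

E[S] = 0.5,  E[T] = 2.4
E[ST] = 1.7
cov(S,T) = E[ST] − E[S]E[T] = 1.7 − (0.5)(2.4) = 0.5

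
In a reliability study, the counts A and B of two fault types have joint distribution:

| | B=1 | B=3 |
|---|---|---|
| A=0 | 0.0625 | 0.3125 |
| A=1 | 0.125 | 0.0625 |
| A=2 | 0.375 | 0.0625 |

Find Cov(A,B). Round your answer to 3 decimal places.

E[A] = 1.0625,  E[B] = 1.875
E[AB] = 1.4375
Cov(A,B) = E[AB] − E[A]E[B] = 1.4375 − (1.0625)(1.875) = -0.5546875

-0.555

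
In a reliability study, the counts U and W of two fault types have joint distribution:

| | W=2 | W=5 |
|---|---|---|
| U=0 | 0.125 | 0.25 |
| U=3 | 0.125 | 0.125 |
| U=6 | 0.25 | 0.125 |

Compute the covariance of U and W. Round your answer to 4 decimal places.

E[U] = 3,  E[W] = 3.5
E[UW] = 9.375
Cov(U,W) = E[UW] − E[U]E[W] = 9.375 − (3)(3.5) = -1.125

-1.1250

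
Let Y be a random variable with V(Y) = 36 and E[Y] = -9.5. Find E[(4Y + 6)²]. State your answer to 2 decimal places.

1600.00

E[4Y + 6] = 4·-9.5 + 6 = -32
V(4Y + 6) = (4)²·36 = 576
E[(4Y + 6)²] = V((4Y + 6)) + (E[(4Y + 6)])² = 576 + (-32)² = 1600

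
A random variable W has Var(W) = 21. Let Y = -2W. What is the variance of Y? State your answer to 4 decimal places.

84.0000

Var(-2W) = (-2)²·Var(W) = 4·21 = 84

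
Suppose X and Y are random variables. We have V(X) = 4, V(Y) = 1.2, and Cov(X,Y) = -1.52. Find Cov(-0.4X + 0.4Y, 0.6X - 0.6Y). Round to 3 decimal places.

-1.978

Cov(-0.4X + 0.4Y, 0.6X - 0.6Y) = (-0.4)(0.6)V(X) + (0.4)(-0.6)V(Y) + [(-0.4)(-0.6) + (0.4)(0.6)]Cov(X,Y)
= -0.24·4 + -0.24·1.2 + 0.48·-1.52 = -1.9776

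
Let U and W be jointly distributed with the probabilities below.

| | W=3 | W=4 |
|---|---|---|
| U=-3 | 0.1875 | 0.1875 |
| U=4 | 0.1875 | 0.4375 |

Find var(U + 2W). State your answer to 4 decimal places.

13.7344

E[U] = 1.375,  E[W] = 3.625,  E[UW] = 5.3125
var(U) = 13.375 − (1.375)² = 11.484375;  var(W) = 13.375 − (3.625)² = 0.234375
cov(U,W) = 5.3125 − (1.375)(3.625) = 0.328125
var(U + 2W) = (1)²·11.484375 + (2)²·0.234375 + 2·(1)·(2)·0.328125 = 13.734375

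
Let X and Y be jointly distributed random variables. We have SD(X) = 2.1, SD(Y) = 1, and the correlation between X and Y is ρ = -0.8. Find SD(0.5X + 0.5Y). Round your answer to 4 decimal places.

Var(X) = (2.1)² = 4.41;  Var(Y) = (1)² = 1
cov(X,Y) = ρ·SD(X)·SD(Y) = -0.8·2.1·1 = -1.68
Var(0.5X + 0.5Y) = (0.5)²·Var(X) + (0.5)²·Var(Y) + 2·(0.5)·(0.5)·cov(X,Y)
= 0.25·4.41 + 0.25·1 + 0.5·-1.68 = 0.5125
SD(0.5X + 0.5Y) = √0.5125 ≈ 0.7159

0.7159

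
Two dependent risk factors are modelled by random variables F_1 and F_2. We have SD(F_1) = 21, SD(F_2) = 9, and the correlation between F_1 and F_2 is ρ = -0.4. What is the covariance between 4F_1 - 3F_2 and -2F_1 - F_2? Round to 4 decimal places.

-3436.2000

Var(F_1) = (21)² = 441;  Var(F_2) = (9)² = 81
Cov(F_1,F_2) = ρ·SD(F_1)·SD(F_2) = -0.4·21·9 = -75.6
Cov(4F_1 - 3F_2, -2F_1 - F_2) = (4)(-2)Var(F_1) + (-3)(-1)Var(F_2) + [(4)(-1) + (-3)(-2)]Cov(F_1,F_2)
= -8·441 + 3·81 + 2·-75.6 = -3436.2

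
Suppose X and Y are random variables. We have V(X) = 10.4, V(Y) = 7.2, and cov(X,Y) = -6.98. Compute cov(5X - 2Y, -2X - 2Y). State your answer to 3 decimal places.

cov(5X - 2Y, -2X - 2Y) = (5)(-2)V(X) + (-2)(-2)V(Y) + [(5)(-2) + (-2)(-2)]cov(X,Y)
= -10·10.4 + 4·7.2 + -6·-6.98 = -33.32

-33.320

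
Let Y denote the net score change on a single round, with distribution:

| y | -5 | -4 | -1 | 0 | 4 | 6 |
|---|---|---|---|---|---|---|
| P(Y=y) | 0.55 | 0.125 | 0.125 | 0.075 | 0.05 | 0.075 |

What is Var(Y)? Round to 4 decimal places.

11.9494

E[Y] = (-5)(0.55) + (-4)(0.125) + (-1)(0.125) + (0)(0.075) + (4)(0.05) + (6)(0.075) = -2.725
E[Y²] = (-5)²(0.55) + (-4)²(0.125) + (-1)²(0.125) + (0)²(0.075) + (4)²(0.05) + (6)²(0.075) = 19.375
Var(Y) = E[Y²] − (E[Y])² = 19.375 − (-2.725)² = 11.949375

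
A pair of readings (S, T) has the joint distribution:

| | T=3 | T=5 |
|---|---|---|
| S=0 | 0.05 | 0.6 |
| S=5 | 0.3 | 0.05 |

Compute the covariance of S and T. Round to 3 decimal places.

-1.775

E[S] = 1.75,  E[T] = 4.3
E[ST] = 5.75
Cov(S,T) = E[ST] − E[S]E[T] = 5.75 − (1.75)(4.3) = -1.775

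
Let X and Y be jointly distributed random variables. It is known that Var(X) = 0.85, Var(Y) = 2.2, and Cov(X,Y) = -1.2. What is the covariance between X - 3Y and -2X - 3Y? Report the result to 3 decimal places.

Cov(X - 3Y, -2X - 3Y) = (1)(-2)Var(X) + (-3)(-3)Var(Y) + [(1)(-3) + (-3)(-2)]Cov(X,Y)
= -2·0.85 + 9·2.2 + 3·-1.2 = 14.5

14.500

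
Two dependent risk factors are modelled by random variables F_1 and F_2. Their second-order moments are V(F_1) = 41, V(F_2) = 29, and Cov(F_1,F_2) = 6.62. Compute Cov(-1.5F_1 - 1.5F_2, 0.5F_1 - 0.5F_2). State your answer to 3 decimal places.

Cov(-1.5F_1 - 1.5F_2, 0.5F_1 - 0.5F_2) = (-1.5)(0.5)V(F_1) + (-1.5)(-0.5)V(F_2) + [(-1.5)(-0.5) + (-1.5)(0.5)]Cov(F_1,F_2)
= -0.75·41 + 0.75·29 + 0·6.62 = -9

-9.000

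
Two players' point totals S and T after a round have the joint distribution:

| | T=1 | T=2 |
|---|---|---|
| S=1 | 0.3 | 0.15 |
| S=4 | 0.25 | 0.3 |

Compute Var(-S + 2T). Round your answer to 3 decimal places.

2.588

E[S] = 2.65,  E[T] = 1.45,  E[ST] = 4
Var(S) = 9.25 − (2.65)² = 2.2275;  Var(T) = 2.35 − (1.45)² = 0.2475
Cov(S,T) = 4 − (2.65)(1.45) = 0.1575
Var(-S + 2T) = (-1)²·2.2275 + (2)²·0.2475 + 2·(-1)·(2)·0.1575 = 2.5875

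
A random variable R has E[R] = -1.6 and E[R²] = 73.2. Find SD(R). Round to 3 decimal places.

Var(R) = 73.2 − (-1.6)² = 70.64
SD(R) = √70.64 ≈ 8.405

8.405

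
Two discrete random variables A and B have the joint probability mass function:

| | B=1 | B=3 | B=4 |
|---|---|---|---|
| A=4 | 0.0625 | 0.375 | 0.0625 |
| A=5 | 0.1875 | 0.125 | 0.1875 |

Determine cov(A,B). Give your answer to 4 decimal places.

-0.0625

E[A] = 4.5,  E[B] = 2.75
E[AB] = 12.3125
cov(A,B) = E[AB] − E[A]E[B] = 12.3125 − (4.5)(2.75) = -0.0625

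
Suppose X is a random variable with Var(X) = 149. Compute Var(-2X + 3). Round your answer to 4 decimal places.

Var(-2X + 3) = (-2)²·Var(X) = 4·149 = 596

596.0000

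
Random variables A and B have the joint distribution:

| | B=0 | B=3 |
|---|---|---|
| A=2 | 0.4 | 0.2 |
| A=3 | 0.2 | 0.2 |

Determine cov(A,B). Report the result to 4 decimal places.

E[A] = 2.4,  E[B] = 1.2
E[AB] = 3
cov(A,B) = E[AB] − E[A]E[B] = 3 − (2.4)(1.2) = 0.12

0.1200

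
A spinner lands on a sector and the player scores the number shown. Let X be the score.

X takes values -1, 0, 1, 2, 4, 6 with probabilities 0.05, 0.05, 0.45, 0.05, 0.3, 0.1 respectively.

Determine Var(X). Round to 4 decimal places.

E[X] = (-1)(0.05) + (0)(0.05) + (1)(0.45) + (2)(0.05) + (4)(0.3) + (6)(0.1) = 2.3
E[X²] = (-1)²(0.05) + (0)²(0.05) + (1)²(0.45) + (2)²(0.05) + (4)²(0.3) + (6)²(0.1) = 9.1
Var(X) = E[X²] − (E[X])² = 9.1 − (2.3)² = 3.81

3.8100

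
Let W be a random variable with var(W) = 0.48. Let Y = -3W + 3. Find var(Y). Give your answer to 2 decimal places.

var(-3W + 3) = (-3)²·var(W) = 9·0.48 = 4.32

4.32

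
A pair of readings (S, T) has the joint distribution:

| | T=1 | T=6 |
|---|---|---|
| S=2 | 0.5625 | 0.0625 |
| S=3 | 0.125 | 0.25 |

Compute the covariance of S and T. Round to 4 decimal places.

E[S] = 2.375,  E[T] = 2.5625
E[ST] = 6.75
Cov(S,T) = E[ST] − E[S]E[T] = 6.75 − (2.375)(2.5625) = 0.6640625

0.6641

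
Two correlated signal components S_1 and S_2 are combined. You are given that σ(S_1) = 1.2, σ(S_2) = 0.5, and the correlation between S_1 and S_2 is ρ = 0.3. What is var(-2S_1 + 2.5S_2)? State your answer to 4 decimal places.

var(S_1) = (1.2)² = 1.44;  var(S_2) = (0.5)² = 0.25
Cov(S_1,S_2) = ρ·σ(S_1)·σ(S_2) = 0.3·1.2·0.5 = 0.18
var(-2S_1 + 2.5S_2) = (-2)²·var(S_1) + (2.5)²·var(S_2) + 2·(-2)·(2.5)·Cov(S_1,S_2)
= 4·1.44 + 6.25·0.25 + -10·0.18 = 5.5225

5.5225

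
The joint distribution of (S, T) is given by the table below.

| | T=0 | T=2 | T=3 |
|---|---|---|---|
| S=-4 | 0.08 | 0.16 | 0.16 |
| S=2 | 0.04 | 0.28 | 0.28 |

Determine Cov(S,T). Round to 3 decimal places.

0.480

E[S] = -0.4,  E[T] = 2.2
E[ST] = -0.4
Cov(S,T) = E[ST] − E[S]E[T] = -0.4 − (-0.4)(2.2) = 0.48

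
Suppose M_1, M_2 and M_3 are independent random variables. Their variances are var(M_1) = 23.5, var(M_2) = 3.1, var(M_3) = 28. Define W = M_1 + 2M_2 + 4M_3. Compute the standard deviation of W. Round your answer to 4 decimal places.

21.9977

By independence, var(W) = (1)²var(M_1) + (2)²var(M_2) + (4)²var(M_3)
= (1)²·23.5 + (2)²·3.1 + (4)²·28 = 483.9
SD(W) = √483.9 ≈ 21.9977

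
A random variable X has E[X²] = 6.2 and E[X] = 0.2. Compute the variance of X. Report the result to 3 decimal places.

Var(X) = 6.2 − (0.2)² = 6.16

6.160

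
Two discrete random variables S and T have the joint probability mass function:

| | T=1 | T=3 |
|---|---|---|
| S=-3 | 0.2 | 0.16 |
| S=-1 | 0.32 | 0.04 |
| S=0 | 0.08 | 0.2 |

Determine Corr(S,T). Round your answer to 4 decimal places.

E[S] = -1.44,  E[T] = 1.8
E[ST] = -2.48
Cov(S,T) = E[ST] − E[S]E[T] = -2.48 − (-1.44)(1.8) = 0.112
Var(S) = 1.5264,  Var(T) = 0.96
ρ = 0.112 / √(1.5264·0.96) ≈ 0.0925

0.0925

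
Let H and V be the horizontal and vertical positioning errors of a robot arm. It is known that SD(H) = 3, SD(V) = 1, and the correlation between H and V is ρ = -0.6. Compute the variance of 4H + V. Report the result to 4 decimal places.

130.6000

Var(H) = (3)² = 9;  Var(V) = (1)² = 1
Cov(H,V) = ρ·SD(H)·SD(V) = -0.6·3·1 = -1.8
Var(4H + V) = (4)²·Var(H) + (1)²·Var(V) + 2·(4)·(1)·Cov(H,V)
= 16·9 + 1·1 + 8·-1.8 = 130.6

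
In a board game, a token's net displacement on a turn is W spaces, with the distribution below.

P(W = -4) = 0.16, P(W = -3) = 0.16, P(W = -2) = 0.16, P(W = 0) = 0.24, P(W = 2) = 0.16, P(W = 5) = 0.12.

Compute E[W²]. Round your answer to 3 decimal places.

8.280

E[W²] = (-4)²(0.16) + (-3)²(0.16) + (-2)²(0.16) + (0)²(0.24) + (2)²(0.16) + (5)²(0.12) = 8.28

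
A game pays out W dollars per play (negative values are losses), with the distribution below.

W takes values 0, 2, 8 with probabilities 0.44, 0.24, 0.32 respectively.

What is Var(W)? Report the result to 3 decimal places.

E[W] = (0)(0.44) + (2)(0.24) + (8)(0.32) = 3.04
E[W²] = (0)²(0.44) + (2)²(0.24) + (8)²(0.32) = 21.44
Var(W) = E[W²] − (E[W])² = 21.44 − (3.04)² = 12.1984

12.198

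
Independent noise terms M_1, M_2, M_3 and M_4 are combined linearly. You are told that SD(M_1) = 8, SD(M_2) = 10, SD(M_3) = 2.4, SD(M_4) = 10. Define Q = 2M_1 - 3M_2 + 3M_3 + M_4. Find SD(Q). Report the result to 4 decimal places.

Var(M_1) = 64, Var(M_2) = 100, Var(M_3) = 5.76, Var(M_4) = 100
By independence, Var(Q) = (2)²Var(M_1) + (-3)²Var(M_2) + (3)²Var(M_3) + (1)²Var(M_4)
= (2)²·64 + (-3)²·100 + (3)²·5.76 + (1)²·100 = 1307.84
SD(Q) = √1307.84 ≈ 36.1641

36.1641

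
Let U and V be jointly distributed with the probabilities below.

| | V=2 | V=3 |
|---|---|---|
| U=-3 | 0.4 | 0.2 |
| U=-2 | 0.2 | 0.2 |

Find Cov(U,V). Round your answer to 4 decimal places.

0.0400

E[U] = -2.6,  E[V] = 2.4
E[UV] = -6.2
Cov(U,V) = E[UV] − E[U]E[V] = -6.2 − (-2.6)(2.4) = 0.04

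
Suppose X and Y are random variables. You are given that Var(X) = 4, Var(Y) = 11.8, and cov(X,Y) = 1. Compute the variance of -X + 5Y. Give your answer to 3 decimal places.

Var(-X + 5Y) = (-1)²·Var(X) + (5)²·Var(Y) + 2·(-1)·(5)·cov(X,Y)
= 1·4 + 25·11.8 + -10·1 = 289

289.000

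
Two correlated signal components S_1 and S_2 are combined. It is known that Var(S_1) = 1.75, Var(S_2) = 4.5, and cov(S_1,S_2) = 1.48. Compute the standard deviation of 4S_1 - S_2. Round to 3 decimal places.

4.545

Var(4S_1 - S_2) = (4)²·Var(S_1) + (-1)²·Var(S_2) + 2·(4)·(-1)·cov(S_1,S_2)
= 16·1.75 + 1·4.5 + -8·1.48 = 20.66
σ(4S_1 - S_2) = √20.66 ≈ 4.545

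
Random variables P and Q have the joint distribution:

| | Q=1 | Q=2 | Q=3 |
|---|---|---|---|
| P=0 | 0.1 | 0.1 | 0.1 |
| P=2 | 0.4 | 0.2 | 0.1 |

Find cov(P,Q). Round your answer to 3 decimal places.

E[P] = 1.4,  E[Q] = 1.7
E[PQ] = 2.2
cov(P,Q) = E[PQ] − E[P]E[Q] = 2.2 − (1.4)(1.7) = -0.18

-0.180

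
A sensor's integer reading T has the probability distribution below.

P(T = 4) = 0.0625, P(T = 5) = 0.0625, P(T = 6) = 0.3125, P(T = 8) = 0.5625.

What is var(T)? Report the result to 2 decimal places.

E[T] = (4)(0.0625) + (5)(0.0625) + (6)(0.3125) + (8)(0.5625) = 6.9375
E[T²] = (4)²(0.0625) + (5)²(0.0625) + (6)²(0.3125) + (8)²(0.5625) = 49.8125
var(T) = E[T²] − (E[T])² = 49.8125 − (6.9375)² = 1.68359375

1.68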